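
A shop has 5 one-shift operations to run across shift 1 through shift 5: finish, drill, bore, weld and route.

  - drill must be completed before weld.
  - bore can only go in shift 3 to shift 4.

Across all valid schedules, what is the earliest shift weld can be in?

shift 2

Precedence pushes weld to at least shift 2.
weld at shift 2 is achievable: route in shift 1; finish in shift 1; weld in shift 2; drill in shift 1; bore in shift 3.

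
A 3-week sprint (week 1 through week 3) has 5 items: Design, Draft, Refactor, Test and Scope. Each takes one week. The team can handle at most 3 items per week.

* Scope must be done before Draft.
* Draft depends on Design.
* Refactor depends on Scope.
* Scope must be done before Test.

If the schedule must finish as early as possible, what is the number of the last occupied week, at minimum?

The precedence chain requires at least 2 distinct weeks.
With at most 3 per week and 5 tasks, at least 2 weeks are needed.
2 works (last occupied week: week 2): for example Design=week 1, Refactor=week 2, Test=week 2, Draft=week 2, Scope=week 1.

week 2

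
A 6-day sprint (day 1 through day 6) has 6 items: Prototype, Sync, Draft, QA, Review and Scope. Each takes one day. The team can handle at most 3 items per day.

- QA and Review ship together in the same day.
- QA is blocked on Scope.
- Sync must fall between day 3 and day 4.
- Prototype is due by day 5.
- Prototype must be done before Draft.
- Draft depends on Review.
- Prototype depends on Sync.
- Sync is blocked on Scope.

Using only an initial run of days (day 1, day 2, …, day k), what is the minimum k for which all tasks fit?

The precedence chain requires at least 4 distinct days.
With at most 3 per day and 6 tasks, at least 2 days are needed.
Propagating the time windows through the other constraints, Draft can't land before day 5, so the schedule must run through at least day 5.
5 works (last occupied day: day 5): for example Review in day 2, Draft in day 5, Prototype in day 4, Sync in day 3, QA in day 2, Scope in day 1.

5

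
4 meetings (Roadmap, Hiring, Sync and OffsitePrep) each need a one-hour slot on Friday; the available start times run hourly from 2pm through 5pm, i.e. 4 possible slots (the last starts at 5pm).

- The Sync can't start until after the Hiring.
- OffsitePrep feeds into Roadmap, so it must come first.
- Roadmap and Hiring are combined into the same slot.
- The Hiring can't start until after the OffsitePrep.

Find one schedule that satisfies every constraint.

OffsitePrep -> 2pm; Hiring -> 3pm; Sync -> 4pm; Roadmap -> 3pm

Checking: Hiring(3pm) before Sync(4pm); OffsitePrep(2pm) before Hiring(3pm); OffsitePrep(2pm) before Roadmap(3pm); Roadmap = Hiring = 3pm.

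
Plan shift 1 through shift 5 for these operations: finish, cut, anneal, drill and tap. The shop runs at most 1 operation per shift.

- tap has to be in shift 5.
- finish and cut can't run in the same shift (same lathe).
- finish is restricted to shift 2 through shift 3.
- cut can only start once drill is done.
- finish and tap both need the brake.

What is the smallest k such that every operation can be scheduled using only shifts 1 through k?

5 shifts

The precedence chain requires at least 2 distinct shifts.
With at most 1 per shift and 5 operations, at least 5 shifts are needed.
tap can't be placed before shift 5, so the schedule must run through at least shift 5.
5 works (last occupied shift: shift 5): for example drill in shift 1; cut in shift 3; finish in shift 2; tap in shift 5; anneal in shift 4.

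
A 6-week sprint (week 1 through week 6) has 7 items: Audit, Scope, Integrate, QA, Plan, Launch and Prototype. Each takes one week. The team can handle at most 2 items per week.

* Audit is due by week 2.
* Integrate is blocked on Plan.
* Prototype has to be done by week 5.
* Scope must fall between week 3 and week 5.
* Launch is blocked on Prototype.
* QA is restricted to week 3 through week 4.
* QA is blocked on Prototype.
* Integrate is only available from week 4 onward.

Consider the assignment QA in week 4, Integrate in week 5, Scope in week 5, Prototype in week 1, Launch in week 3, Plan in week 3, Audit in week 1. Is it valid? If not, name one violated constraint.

QA is blocked on Prototype — holds.
Scope must fall between week 3 and week 5 — holds.
Audit is due by week 2 — holds.
Launch is blocked on Prototype — holds.
The team can handle at most 2 items per week — holds.
Prototype has to be done by week 5 — holds.
Integrate is only available from week 4 onward — holds.
QA is restricted to week 3 through week 4 — holds.
Integrate is blocked on Plan — holds.

Yes, all constraints hold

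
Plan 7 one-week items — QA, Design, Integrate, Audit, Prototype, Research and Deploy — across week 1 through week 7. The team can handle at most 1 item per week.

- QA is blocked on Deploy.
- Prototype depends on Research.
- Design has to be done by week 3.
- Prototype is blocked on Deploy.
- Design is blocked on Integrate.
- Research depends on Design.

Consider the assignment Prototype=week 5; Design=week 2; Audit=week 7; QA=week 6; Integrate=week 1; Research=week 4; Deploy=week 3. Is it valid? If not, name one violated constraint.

Valid

Prototype depends on Research — holds.
QA is blocked on Deploy — holds.
The team can handle at most 1 item per week — holds.
Design is blocked on Integrate — holds.
Design has to be done by week 3 — holds.
Prototype is blocked on Deploy — holds.
Research depends on Design — holds.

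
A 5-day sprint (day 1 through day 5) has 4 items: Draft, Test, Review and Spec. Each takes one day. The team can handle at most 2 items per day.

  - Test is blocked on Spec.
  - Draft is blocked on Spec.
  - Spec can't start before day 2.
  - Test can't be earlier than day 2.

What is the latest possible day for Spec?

day 4

Spec is available from day 2; downstream work caps Spec at day 4.
Spec at day 4 is achievable: Review in day 1; Spec in day 4; Draft in day 5; Test in day 5.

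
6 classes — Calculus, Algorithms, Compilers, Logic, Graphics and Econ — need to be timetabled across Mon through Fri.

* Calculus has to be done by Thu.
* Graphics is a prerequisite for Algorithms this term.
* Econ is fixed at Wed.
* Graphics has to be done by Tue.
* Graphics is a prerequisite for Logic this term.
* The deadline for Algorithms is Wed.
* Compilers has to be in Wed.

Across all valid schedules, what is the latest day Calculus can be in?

Calculus's own window allows nothing later than Thu.
Calculus at Thu is achievable: Compilers -> Wed, Logic -> Tue, Algorithms -> Tue, Graphics -> Mon, Calculus -> Thu, Econ -> Wed.

Thu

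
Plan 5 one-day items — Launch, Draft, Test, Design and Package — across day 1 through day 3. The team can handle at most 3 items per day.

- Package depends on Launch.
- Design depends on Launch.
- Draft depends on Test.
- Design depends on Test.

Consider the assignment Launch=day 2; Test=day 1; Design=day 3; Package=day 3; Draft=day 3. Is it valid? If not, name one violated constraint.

Valid

Draft depends on Test — holds.
The team can handle at most 3 items per day — holds.
Package depends on Launch — holds.
Design depends on Launch — holds.
Design depends on Test — holds.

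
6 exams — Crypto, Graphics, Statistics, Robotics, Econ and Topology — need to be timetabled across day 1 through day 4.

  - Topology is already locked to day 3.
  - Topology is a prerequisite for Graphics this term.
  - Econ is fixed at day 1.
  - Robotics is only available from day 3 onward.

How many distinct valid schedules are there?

Splitting on Crypto: it can be day 1 (8), day 2 (8), day 3 (8), day 4 (8). Listing each branch's schedules as (Graphics, Statistics, Robotics, Econ, Topology) by day number:
Crypto=day 1: (4,1,3,1,3) (4,1,4,1,3) (4,2,3,1,3) (4,2,4,1,3) (4,3,3,1,3) (4,3,4,1,3) (4,4,3,1,3) (4,4,4,1,3) — 8.
Crypto=day 2: (4,1,3,1,3) (4,1,4,1,3) (4,2,3,1,3) (4,2,4,1,3) (4,3,3,1,3) (4,3,4,1,3) (4,4,3,1,3) (4,4,4,1,3) — 8.
Crypto=day 3: (4,1,3,1,3) (4,1,4,1,3) (4,2,3,1,3) (4,2,4,1,3) (4,3,3,1,3) (4,3,4,1,3) (4,4,3,1,3) (4,4,4,1,3) — 8.
Crypto=day 4: (4,1,3,1,3) (4,1,4,1,3) (4,2,3,1,3) (4,2,4,1,3) (4,3,3,1,3) (4,3,4,1,3) (4,4,3,1,3) (4,4,4,1,3) — 8.
Summing: 8 + 8 + 8 + 8 = 32.

32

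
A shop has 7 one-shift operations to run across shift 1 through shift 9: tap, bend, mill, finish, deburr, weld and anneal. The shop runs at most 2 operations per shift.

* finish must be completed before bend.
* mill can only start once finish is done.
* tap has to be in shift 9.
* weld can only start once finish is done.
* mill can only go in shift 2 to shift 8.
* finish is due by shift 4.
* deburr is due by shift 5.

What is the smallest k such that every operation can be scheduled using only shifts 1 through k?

The precedence chain requires at least 2 distinct shifts.
With at most 2 per shift and 7 operations, at least 4 shifts are needed.
tap can't be placed before shift 9, so the schedule must run through at least shift 9.
9 works (last occupied shift: shift 9): for example bend=shift 2; finish=shift 1; weld=shift 3; mill=shift 2; tap=shift 9; anneal=shift 3; deburr=shift 1.

9 shifts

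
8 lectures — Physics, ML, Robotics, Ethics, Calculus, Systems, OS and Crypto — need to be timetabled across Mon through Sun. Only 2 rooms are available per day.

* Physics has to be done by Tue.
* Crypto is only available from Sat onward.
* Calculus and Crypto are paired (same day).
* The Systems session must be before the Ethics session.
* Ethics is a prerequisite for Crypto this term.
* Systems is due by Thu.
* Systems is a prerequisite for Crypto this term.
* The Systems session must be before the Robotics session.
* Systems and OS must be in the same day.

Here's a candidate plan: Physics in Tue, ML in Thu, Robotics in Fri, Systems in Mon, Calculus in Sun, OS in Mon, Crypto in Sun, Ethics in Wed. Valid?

Valid

Calculus and Crypto are paired (same day) — holds.
Systems is a prerequisite for Crypto this term — holds.
The Systems session must be before the Ethics session — holds.
Physics has to be done by Tue — holds.
Crypto is only available from Sat onward — holds.
Only 2 rooms are available per day — holds.
Ethics is a prerequisite for Crypto this term — holds.
Systems is due by Thu — holds.
The Systems session must be before the Robotics session — holds.
Systems and OS must be in the same day — holds.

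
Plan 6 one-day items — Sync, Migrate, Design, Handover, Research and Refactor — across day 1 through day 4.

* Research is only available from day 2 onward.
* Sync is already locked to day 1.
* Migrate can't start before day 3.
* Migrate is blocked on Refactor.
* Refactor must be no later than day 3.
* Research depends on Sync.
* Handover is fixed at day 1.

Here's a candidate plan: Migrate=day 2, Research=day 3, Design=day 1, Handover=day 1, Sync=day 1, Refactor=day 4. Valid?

No. Migrate is blocked on Refactor is not satisfied.

Migrate is blocked on Refactor — violated.
Migrate can't start before day 3 — violated.
Research depends on Sync — holds.
Handover is fixed at day 1 — holds.
Research is only available from day 2 onward — holds.
Sync is already locked to day 1 — holds.
Refactor must be no later than day 3 — violated.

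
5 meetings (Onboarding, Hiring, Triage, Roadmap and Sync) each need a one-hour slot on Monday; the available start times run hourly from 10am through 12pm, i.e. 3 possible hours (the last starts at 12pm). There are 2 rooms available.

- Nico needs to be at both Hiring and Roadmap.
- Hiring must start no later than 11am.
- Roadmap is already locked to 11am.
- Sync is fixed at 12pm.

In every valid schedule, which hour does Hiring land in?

10am

Hiring's window is 10am–11am.
Roadmap is fixed at 11am, and Hiring can't share a hour with Roadmap.
So Hiring must be 10am.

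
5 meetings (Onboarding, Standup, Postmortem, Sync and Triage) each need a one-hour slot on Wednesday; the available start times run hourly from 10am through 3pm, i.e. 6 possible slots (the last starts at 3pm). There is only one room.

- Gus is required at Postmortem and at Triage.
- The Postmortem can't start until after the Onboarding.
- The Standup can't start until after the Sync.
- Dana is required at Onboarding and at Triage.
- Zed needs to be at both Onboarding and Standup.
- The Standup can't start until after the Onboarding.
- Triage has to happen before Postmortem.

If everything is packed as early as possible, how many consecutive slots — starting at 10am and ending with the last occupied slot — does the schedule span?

5 slots

The precedence chain requires at least 2 distinct slots.
With at most 1 per slot and 5 meetings, at least 5 slots are needed.
5 works (last occupied slot: 2pm): for example Postmortem -> 2pm, Sync -> 11am, Onboarding -> 10am, Triage -> 1pm, Standup -> 12pm.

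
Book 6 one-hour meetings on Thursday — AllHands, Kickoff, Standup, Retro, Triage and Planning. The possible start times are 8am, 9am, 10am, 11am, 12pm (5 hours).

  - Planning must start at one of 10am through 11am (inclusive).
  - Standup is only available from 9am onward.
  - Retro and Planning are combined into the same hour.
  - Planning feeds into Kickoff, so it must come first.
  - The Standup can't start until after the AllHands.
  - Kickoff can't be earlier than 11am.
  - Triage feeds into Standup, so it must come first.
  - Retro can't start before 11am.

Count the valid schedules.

Splitting on AllHands: it can be 8am (10), 9am (9), 10am (7), 11am (4). Listing each branch's schedules as (Kickoff, Standup, Retro, Triage, Planning):
AllHands=8am: (12pm,9am,11am,8am,11am) (12pm,10am,11am,8am,11am) (12pm,10am,11am,9am,11am) (12pm,11am,11am,8am,11am) (12pm,11am,11am,9am,11am) (12pm,11am,11am,10am,11am) (12pm,12pm,11am,8am,11am) (12pm,12pm,11am,9am,11am) (12pm,12pm,11am,10am,11am) (12pm,12pm,11am,11am,11am) — 10.
AllHands=9am: (12pm,10am,11am,8am,11am) (12pm,10am,11am,9am,11am) (12pm,11am,11am,8am,11am) (12pm,11am,11am,9am,11am) (12pm,11am,11am,10am,11am) (12pm,12pm,11am,8am,11am) (12pm,12pm,11am,9am,11am) (12pm,12pm,11am,10am,11am) (12pm,12pm,11am,11am,11am) — 9.
AllHands=10am: (12pm,11am,11am,8am,11am) (12pm,11am,11am,9am,11am) (12pm,11am,11am,10am,11am) (12pm,12pm,11am,8am,11am) (12pm,12pm,11am,9am,11am) (12pm,12pm,11am,10am,11am) (12pm,12pm,11am,11am,11am) — 7.
AllHands=11am: (12pm,12pm,11am,8am,11am) (12pm,12pm,11am,9am,11am) (12pm,12pm,11am,10am,11am) (12pm,12pm,11am,11am,11am) — 4.
Summing: 10 + 9 + 7 + 4 = 30.

30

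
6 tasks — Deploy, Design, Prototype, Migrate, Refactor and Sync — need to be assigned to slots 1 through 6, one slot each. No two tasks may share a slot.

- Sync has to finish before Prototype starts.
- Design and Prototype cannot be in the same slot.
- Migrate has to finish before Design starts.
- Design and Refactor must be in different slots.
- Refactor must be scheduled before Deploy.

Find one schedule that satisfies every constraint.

Migrate -> 3, Prototype -> 6, Sync -> 5, Refactor -> 1, Design -> 4, Deploy -> 2

Checking: Refactor(1) before Deploy(2); Sync(5) before Prototype(6); Migrate(3) before Design(4); Design(4) != Refactor(1); Design(4) != Prototype(6); max 1 per slot (cap 1).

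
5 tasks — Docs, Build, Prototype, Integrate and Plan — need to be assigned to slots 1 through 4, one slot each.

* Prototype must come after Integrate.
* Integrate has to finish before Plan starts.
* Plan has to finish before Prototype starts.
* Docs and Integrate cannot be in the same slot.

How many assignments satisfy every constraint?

48

Splitting on Docs: it can be 1 (4), 2 (12), 3 (16), 4 (16). Listing each branch's schedules as (Build, Prototype, Integrate, Plan):
Docs=1: (1,4,2,3) (2,4,2,3) (3,4,2,3) (4,4,2,3) — 4.
Docs=2: (1,3,1,2) (1,4,1,2) (1,4,1,3) (2,3,1,2) (2,4,1,2) (2,4,1,3) (3,3,1,2) (3,4,1,2) (3,4,1,3) (4,3,1,2) (4,4,1,2) (4,4,1,3) — 12.
Docs=3: (1,3,1,2) (1,4,1,2) (1,4,1,3) (1,4,2,3) (2,3,1,2) (2,4,1,2) (2,4,1,3) (2,4,2,3) (3,3,1,2) (3,4,1,2) (3,4,1,3) (3,4,2,3) (4,3,1,2) (4,4,1,2) (4,4,1,3) (4,4,2,3) — 16.
Docs=4: (1,3,1,2) (1,4,1,2) (1,4,1,3) (1,4,2,3) (2,3,1,2) (2,4,1,2) (2,4,1,3) (2,4,2,3) (3,3,1,2) (3,4,1,2) (3,4,1,3) (3,4,2,3) (4,3,1,2) (4,4,1,2) (4,4,1,3) (4,4,2,3) — 16.
Summing: 4 + 12 + 16 + 16 = 48.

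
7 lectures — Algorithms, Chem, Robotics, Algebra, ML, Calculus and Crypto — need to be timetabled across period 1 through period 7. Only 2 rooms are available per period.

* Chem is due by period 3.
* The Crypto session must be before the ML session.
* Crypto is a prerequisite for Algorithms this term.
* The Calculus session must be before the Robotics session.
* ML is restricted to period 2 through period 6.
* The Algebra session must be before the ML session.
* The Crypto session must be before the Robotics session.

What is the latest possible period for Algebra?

Downstream work caps Algebra at period 5.
Algebra at period 5 is achievable: Algorithms -> period 2; Chem -> period 1; Algebra -> period 5; ML -> period 6; Calculus -> period 2; Crypto -> period 1; Robotics -> period 3.

period 5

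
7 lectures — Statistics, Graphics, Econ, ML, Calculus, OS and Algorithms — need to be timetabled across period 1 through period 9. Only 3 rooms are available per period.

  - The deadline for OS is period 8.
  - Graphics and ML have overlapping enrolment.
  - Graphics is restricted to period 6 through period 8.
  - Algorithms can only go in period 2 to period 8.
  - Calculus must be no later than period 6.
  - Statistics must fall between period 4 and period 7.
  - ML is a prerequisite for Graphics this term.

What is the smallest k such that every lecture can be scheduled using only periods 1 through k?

6

The precedence chain requires at least 2 distinct periods.
With at most 3 per period and 7 lectures, at least 3 periods are needed.
Graphics can't be placed before period 6, so the schedule must run through at least period 6.
6 works (last occupied period: period 6): for example Statistics -> period 4, ML -> period 1, Algorithms -> period 2, Econ -> period 1, Graphics -> period 6, OS -> period 2, Calculus -> period 1.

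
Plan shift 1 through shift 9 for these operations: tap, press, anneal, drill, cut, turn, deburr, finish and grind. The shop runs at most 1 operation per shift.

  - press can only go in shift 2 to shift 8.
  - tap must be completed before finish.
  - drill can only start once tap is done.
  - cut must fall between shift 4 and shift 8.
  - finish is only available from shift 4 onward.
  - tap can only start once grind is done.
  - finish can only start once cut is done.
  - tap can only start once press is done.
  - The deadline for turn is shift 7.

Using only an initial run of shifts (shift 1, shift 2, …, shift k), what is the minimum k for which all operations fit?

The precedence chain requires at least 3 distinct shifts.
With at most 1 per shift and 9 operations, at least 9 shifts are needed.
Propagating the time windows through the other constraints, finish can't land before shift 5, so the schedule must run through at least shift 5.
9 works (last occupied shift: shift 9): for example press in shift 2; cut in shift 4; tap in shift 3; finish in shift 5; deburr in shift 9; grind in shift 1; anneal in shift 8; turn in shift 6; drill in shift 7.

9 shifts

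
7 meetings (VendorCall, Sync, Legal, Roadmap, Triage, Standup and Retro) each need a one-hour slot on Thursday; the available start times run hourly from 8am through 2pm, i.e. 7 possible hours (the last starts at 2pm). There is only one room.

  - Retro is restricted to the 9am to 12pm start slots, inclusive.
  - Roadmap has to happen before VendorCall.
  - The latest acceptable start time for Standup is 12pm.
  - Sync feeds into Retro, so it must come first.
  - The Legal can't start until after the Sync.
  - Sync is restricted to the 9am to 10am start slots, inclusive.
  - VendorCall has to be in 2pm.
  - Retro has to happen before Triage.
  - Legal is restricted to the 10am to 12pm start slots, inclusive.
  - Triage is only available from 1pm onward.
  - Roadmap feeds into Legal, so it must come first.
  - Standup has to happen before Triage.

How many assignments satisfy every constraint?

Splitting on Sync: it can be 9am (9), 10am (4). Listing each branch's schedules as (VendorCall, Legal, Roadmap, Triage, Standup, Retro):
Sync=9am: (2pm,10am,8am,1pm,11am,12pm) (2pm,10am,8am,1pm,12pm,11am) (2pm,11am,8am,1pm,10am,12pm) (2pm,11am,8am,1pm,12pm,10am) (2pm,11am,10am,1pm,8am,12pm) (2pm,12pm,8am,1pm,10am,11am) (2pm,12pm,8am,1pm,11am,10am) (2pm,12pm,10am,1pm,8am,11am) (2pm,12pm,11am,1pm,8am,10am) — 9.
Sync=10am: (2pm,11am,8am,1pm,9am,12pm) (2pm,11am,9am,1pm,8am,12pm) (2pm,12pm,8am,1pm,9am,11am) (2pm,12pm,9am,1pm,8am,11am) — 4.
Summing: 9 + 4 = 13.

13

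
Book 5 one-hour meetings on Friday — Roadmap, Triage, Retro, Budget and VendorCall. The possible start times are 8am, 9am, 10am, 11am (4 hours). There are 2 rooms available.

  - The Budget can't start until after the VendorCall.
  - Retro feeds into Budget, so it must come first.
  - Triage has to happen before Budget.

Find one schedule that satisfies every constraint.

Triage=8am; Budget=10am; VendorCall=9am; Retro=8am; Roadmap=9am

Checking: VendorCall(9am) before Budget(10am); Triage(8am) before Budget(10am); Retro(8am) before Budget(10am); max 2 per hour (cap 2).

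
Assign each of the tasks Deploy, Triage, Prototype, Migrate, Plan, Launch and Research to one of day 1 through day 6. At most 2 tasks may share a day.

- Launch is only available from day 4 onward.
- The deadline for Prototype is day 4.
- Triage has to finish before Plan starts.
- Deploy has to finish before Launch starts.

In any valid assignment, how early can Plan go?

day 2

Precedence pushes Plan to at least day 2.
Plan at day 2 is achievable: Triage -> day 1, Prototype -> day 1, Deploy -> day 2, Research -> day 3, Migrate -> day 3, Launch -> day 4, Plan -> day 2.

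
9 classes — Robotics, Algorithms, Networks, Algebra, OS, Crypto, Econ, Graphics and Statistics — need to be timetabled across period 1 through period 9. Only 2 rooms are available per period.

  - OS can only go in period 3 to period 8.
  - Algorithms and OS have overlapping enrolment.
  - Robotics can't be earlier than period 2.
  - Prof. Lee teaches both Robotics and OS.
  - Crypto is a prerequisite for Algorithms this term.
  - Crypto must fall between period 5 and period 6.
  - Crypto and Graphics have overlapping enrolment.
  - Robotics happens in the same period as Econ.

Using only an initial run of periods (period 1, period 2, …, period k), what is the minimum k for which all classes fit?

6 periods

The precedence chain requires at least 2 distinct periods.
With at most 2 per period and 9 classes, at least 5 periods are needed.
Propagating the time windows through the other constraints, Algorithms can't land before period 6, so the schedule must run through at least period 6.
6 works (last occupied period: period 6): for example Algebra=period 1, Robotics=period 2, Crypto=period 5, Graphics=period 3, OS=period 3, Econ=period 2, Statistics=period 4, Networks=period 1, Algorithms=period 6.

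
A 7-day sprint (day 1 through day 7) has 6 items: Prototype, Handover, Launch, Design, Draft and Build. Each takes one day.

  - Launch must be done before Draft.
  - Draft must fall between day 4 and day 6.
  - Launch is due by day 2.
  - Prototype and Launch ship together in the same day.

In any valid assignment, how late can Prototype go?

Prototype must be in the same day as Launch, which can't be after day 2, so Prototype is at most day 2.
Prototype at day 2 is achievable: Handover=day 1; Draft=day 4; Design=day 1; Build=day 1; Launch=day 2; Prototype=day 2.

day 2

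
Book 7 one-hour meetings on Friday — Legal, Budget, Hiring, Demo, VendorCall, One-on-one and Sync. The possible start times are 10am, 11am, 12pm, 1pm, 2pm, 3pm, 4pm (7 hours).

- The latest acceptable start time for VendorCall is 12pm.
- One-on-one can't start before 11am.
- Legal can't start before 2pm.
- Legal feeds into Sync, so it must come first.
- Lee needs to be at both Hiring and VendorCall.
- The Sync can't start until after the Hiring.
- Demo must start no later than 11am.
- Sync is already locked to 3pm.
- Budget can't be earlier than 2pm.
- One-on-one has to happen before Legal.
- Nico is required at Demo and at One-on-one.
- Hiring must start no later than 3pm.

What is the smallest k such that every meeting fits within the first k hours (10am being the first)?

The precedence chain requires at least 3 distinct hours.
Sync can't be placed before 3pm — that is hour 6 counting from 10am — so the schedule must run through at least 6 hours.
6 works (last occupied hour: 3pm): for example One-on-one -> 11am, Demo -> 10am, Legal -> 2pm, Sync -> 3pm, Budget -> 2pm, VendorCall -> 10am, Hiring -> 11am.

6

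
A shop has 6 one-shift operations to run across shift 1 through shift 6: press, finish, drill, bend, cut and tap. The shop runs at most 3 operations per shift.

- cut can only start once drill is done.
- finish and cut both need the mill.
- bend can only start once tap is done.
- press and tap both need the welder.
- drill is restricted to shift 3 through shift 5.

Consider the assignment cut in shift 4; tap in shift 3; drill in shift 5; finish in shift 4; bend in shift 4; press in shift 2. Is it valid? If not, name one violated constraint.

drill is restricted to shift 3 through shift 5 — holds.
finish and cut both need the mill — violated.
bend can only start once tap is done — holds.
cut can only start once drill is done — violated.
press and tap both need the welder — holds.
The shop runs at most 3 operations per shift — holds.

No. finish and cut both need the mill is not satisfied.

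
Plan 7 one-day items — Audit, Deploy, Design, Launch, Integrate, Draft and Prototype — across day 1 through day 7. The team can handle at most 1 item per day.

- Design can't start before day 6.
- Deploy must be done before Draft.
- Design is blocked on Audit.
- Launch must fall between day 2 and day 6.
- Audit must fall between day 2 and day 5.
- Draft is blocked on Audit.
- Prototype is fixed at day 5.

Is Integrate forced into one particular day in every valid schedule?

No

Integrate can be day 1 (e.g. Integrate -> day 1; Deploy -> day 4; Design -> day 6; Launch -> day 3; Audit -> day 2; Prototype -> day 5; Draft -> day 7) or day 2 (e.g. Draft -> day 7, Design -> day 6, Deploy -> day 1, Integrate -> day 2, Launch -> day 4, Audit -> day 3, Prototype -> day 5).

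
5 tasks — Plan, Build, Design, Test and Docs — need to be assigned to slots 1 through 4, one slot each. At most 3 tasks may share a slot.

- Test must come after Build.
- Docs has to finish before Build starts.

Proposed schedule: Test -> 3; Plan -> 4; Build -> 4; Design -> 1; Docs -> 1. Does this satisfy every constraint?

No. Test must come after Build is not satisfied.

Test must come after Build — violated.
Docs has to finish before Build starts — holds.
At most 3 tasks may share a slot — holds.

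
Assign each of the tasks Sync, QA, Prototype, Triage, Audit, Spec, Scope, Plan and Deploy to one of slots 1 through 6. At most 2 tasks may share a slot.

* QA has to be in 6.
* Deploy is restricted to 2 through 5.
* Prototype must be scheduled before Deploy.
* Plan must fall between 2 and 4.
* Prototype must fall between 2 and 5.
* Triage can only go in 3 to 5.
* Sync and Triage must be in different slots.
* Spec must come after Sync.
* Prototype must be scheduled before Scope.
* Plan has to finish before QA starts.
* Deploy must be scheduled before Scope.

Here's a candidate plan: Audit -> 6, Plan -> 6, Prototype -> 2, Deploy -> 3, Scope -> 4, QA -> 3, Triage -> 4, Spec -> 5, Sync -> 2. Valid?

No. Plan has to finish before QA starts is not satisfied.

Prototype must be scheduled before Deploy — holds.
Spec must come after Sync — holds.
Triage can only go in 3 to 5 — holds.
Deploy must be scheduled before Scope — holds.
Sync and Triage must be in different slots — holds.
QA has to be in 6 — violated.
Prototype must be scheduled before Scope — holds.
At most 2 tasks may share a slot — holds.
Deploy is restricted to 2 through 5 — holds.
Prototype must fall between 2 and 5 — holds.
Plan must fall between 2 and 4 — violated.
Plan has to finish before QA starts — violated.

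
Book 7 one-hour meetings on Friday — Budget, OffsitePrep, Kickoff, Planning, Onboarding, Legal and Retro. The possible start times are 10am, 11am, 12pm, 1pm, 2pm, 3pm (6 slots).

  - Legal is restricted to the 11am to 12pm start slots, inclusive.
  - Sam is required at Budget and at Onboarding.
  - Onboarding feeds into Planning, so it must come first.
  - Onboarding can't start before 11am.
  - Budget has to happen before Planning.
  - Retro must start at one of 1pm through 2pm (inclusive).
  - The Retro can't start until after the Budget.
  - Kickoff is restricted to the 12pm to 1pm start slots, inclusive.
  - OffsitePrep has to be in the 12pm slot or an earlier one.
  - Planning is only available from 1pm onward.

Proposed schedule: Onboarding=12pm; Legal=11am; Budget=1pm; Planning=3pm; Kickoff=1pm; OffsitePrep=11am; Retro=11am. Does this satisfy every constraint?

Legal is restricted to the 11am to 12pm start slots, inclusive — holds.
Sam is required at Budget and at Onboarding — holds.
Planning is only available from 1pm onward — holds.
Kickoff is restricted to the 12pm to 1pm start slots, inclusive — holds.
Onboarding can't start before 11am — holds.
Retro must start at one of 1pm through 2pm (inclusive) — violated.
OffsitePrep has to be in the 12pm slot or an earlier one — holds.
The Retro can't start until after the Budget — violated.
Budget has to happen before Planning — holds.
Onboarding feeds into Planning, so it must come first — holds.

No — it violates: The Retro can't start until after the Budget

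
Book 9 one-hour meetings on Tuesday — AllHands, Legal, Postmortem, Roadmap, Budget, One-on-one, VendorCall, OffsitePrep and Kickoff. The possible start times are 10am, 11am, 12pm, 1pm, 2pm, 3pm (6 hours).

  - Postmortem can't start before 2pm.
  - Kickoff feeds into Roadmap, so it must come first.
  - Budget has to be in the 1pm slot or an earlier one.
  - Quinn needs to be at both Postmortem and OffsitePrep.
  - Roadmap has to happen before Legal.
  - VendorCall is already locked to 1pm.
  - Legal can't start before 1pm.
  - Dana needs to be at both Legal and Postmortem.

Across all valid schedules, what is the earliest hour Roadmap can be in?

11am

Precedence pushes Roadmap to at least 11am; downstream work caps Roadmap at 2pm.
Roadmap at 11am is achievable: Budget=10am; VendorCall=1pm; Kickoff=10am; One-on-one=10am; Legal=1pm; AllHands=10am; Roadmap=11am; Postmortem=2pm; OffsitePrep=10am.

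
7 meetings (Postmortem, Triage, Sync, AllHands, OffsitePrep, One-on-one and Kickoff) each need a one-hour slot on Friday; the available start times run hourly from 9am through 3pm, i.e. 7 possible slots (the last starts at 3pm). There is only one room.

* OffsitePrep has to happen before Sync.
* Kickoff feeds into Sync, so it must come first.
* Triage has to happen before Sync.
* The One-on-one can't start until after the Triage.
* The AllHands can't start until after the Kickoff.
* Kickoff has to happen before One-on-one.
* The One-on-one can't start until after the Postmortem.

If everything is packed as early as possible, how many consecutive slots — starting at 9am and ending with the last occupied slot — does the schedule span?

The precedence chain requires at least 2 distinct slots.
With at most 1 per slot and 7 meetings, at least 7 slots are needed.
7 works (last occupied slot: 3pm): for example Sync -> 12pm, Postmortem -> 1pm, Kickoff -> 9am, AllHands -> 3pm, OffsitePrep -> 11am, One-on-one -> 2pm, Triage -> 10am.

7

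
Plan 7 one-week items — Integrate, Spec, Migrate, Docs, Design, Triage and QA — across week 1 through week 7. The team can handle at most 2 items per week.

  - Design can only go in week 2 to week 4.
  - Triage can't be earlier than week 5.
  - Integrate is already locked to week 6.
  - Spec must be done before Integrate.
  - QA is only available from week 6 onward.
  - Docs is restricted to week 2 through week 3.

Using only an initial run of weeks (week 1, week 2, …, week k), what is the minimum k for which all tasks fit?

The precedence chain requires at least 2 distinct weeks.
With at most 2 per week and 7 tasks, at least 4 weeks are needed.
Integrate can't be placed before week 6, so the schedule must run through at least week 6.
6 works (last occupied week: week 6): for example Triage=week 5, Docs=week 2, Spec=week 1, QA=week 6, Migrate=week 1, Integrate=week 6, Design=week 2.

6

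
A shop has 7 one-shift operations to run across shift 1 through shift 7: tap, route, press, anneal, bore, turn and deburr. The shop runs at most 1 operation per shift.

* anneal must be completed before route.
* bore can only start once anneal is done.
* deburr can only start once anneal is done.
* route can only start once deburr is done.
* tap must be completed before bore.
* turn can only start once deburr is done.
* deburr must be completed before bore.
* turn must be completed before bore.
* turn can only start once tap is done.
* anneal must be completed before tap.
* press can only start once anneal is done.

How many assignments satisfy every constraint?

Splitting on tap: it can be shift 2 (15), shift 3 (15), shift 4 (9), shift 5 (3). Listing each branch's schedules as (route, press, anneal, bore, turn, deburr) by shift number:
tap=shift 2: (4,5,1,7,6,3) (4,6,1,7,5,3) (4,7,1,6,5,3) (5,3,1,7,6,4) (5,4,1,7,6,3) (5,6,1,7,4,3) (5,7,1,6,4,3) (6,3,1,7,5,4) (6,4,1,7,5,3) (6,5,1,7,4,3) (6,7,1,5,4,3) (7,3,1,6,5,4) (7,4,1,6,5,3) (7,5,1,6,4,3) (7,6,1,5,4,3) — 15.
tap=shift 3: (4,5,1,7,6,2) (4,6,1,7,5,2) (4,7,1,6,5,2) (5,2,1,7,6,4) (5,4,1,7,6,2) (5,6,1,7,4,2) (5,7,1,6,4,2) (6,2,1,7,5,4) (6,4,1,7,5,2) (6,5,1,7,4,2) (6,7,1,5,4,2) (7,2,1,6,5,4) (7,4,1,6,5,2) (7,5,1,6,4,2) (7,6,1,5,4,2) — 15.
tap=shift 4: (3,5,1,7,6,2) (3,6,1,7,5,2) (3,7,1,6,5,2) (5,2,1,7,6,3) (5,3,1,7,6,2) (6,2,1,7,5,3) (6,3,1,7,5,2) (7,2,1,6,5,3) (7,3,1,6,5,2) — 9.
tap=shift 5: (3,4,1,7,6,2) (4,2,1,7,6,3) (4,3,1,7,6,2) — 3.
Summing: 15 + 15 + 9 + 3 = 42.

42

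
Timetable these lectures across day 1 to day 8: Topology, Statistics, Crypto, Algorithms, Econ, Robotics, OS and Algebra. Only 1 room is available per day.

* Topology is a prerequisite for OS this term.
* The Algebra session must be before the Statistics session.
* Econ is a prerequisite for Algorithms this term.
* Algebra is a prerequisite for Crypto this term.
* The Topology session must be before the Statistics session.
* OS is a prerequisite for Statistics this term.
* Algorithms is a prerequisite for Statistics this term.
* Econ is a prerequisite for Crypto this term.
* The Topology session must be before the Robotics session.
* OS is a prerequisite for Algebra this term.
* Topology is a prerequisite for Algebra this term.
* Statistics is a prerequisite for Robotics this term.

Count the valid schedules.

34

Splitting on Topology: it can be day 1 (21), day 2 (10), day 3 (3). Listing each branch's schedules as (Statistics, Crypto, Algorithms, Econ, Robotics, OS, Algebra) by day number:
Topology=day 1: (6,7,3,2,8,4,5) (6,7,4,2,8,3,5) (6,7,4,3,8,2,5) (6,7,5,2,8,3,4) (6,7,5,3,8,2,4) (6,7,5,4,8,2,3) (6,8,3,2,7,4,5) (6,8,4,2,7,3,5) (6,8,4,3,7,2,5) (6,8,5,2,7,3,4) (6,8,5,3,7,2,4) (6,8,5,4,7,2,3) (7,5,6,2,8,3,4) (7,5,6,3,8,2,4) (7,5,6,4,8,2,3) (7,6,3,2,8,4,5) (7,6,4,2,8,3,5) (7,6,4,3,8,2,5) (7,6,5,2,8,3,4) (7,6,5,3,8,2,4) (7,6,5,4,8,2,3) — 21.
Topology=day 2: (6,7,3,1,8,4,5) (6,7,4,1,8,3,5) (6,7,5,1,8,3,4) (6,8,3,1,7,4,5) (6,8,4,1,7,3,5) (6,8,5,1,7,3,4) (7,5,6,1,8,3,4) (7,6,3,1,8,4,5) (7,6,4,1,8,3,5) (7,6,5,1,8,3,4) — 10.
Topology=day 3: (6,7,2,1,8,4,5) (6,8,2,1,7,4,5) (7,6,2,1,8,4,5) — 3.
Summing: 21 + 10 + 3 = 34.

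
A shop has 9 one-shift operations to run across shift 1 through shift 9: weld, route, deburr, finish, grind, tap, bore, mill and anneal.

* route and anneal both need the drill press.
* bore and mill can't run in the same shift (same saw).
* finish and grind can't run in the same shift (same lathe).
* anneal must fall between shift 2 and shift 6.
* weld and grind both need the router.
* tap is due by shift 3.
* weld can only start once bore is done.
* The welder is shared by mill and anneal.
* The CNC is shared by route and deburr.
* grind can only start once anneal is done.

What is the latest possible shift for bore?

shift 8

Downstream work caps bore at shift 8.
bore at shift 8 is achievable: deburr=shift 2; weld=shift 9; route=shift 1; bore=shift 8; anneal=shift 2; mill=shift 1; grind=shift 3; finish=shift 1; tap=shift 1.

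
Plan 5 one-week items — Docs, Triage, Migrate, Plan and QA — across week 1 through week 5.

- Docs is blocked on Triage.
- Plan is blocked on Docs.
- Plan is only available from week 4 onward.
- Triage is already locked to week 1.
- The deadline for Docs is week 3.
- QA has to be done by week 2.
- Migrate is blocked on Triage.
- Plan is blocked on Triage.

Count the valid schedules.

Splitting on Docs: it can be week 2 (16), week 3 (16). Listing each branch's schedules as (Triage, Migrate, Plan, QA) by week number:
Docs=week 2: (1,2,4,1) (1,2,4,2) (1,2,5,1) (1,2,5,2) (1,3,4,1) (1,3,4,2) (1,3,5,1) (1,3,5,2) (1,4,4,1) (1,4,4,2) (1,4,5,1) (1,4,5,2) (1,5,4,1) (1,5,4,2) (1,5,5,1) (1,5,5,2) — 16.
Docs=week 3: (1,2,4,1) (1,2,4,2) (1,2,5,1) (1,2,5,2) (1,3,4,1) (1,3,4,2) (1,3,5,1) (1,3,5,2) (1,4,4,1) (1,4,4,2) (1,4,5,1) (1,4,5,2) (1,5,4,1) (1,5,4,2) (1,5,5,1) (1,5,5,2) — 16.
Summing: 16 + 16 = 32.

32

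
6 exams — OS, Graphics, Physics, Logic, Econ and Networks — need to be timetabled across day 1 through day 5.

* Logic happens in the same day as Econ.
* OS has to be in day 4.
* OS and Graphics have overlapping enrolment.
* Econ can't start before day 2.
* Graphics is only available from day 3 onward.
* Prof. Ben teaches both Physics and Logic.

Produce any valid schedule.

Graphics -> day 3, Networks -> day 1, Physics -> day 1, Logic -> day 2, OS -> day 4, Econ -> day 2

Checking: OS(day 4) != Graphics(day 3); Physics(day 1) != Logic(day 2); Logic = Econ = day 2; Econ=day 2 in [day 2,day 5]; Graphics=day 3 in [day 3,day 5]; OS=day 4 in [day 4,day 4].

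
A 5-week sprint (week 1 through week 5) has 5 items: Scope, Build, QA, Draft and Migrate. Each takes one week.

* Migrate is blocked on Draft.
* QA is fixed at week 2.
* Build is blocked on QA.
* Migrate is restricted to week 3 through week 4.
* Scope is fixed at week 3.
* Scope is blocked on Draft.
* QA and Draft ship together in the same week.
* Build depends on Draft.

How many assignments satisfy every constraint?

Splitting on Build: it can be week 3 (2), week 4 (2), week 5 (2). Listing each branch's schedules as (Scope, QA, Draft, Migrate) by week number:
Build=week 3: (3,2,2,3) (3,2,2,4) — 2.
Build=week 4: (3,2,2,3) (3,2,2,4) — 2.
Build=week 5: (3,2,2,3) (3,2,2,4) — 2.
Summing: 2 + 2 + 2 = 6.

6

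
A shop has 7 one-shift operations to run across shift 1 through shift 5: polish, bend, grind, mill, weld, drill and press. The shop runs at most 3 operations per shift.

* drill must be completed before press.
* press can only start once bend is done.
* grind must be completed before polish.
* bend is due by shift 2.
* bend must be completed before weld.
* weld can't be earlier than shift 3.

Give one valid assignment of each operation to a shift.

press in shift 2, grind in shift 1, polish in shift 2, weld in shift 3, mill in shift 2, drill in shift 1, bend in shift 1

Checking: bend(shift 1) before weld(shift 3); bend(shift 1) before press(shift 2); drill(shift 1) before press(shift 2); grind(shift 1) before polish(shift 2); weld=shift 3 in [shift 3,shift 5]; bend=shift 1 in [shift 1,shift 2]; max 3 per shift (cap 3).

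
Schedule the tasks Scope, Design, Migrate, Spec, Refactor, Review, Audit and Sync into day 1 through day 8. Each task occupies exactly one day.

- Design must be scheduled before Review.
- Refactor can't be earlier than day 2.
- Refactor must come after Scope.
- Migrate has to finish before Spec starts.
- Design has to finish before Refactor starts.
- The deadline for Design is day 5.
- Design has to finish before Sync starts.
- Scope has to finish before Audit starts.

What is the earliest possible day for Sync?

Precedence pushes Sync to at least day 2.
Sync at day 2 is achievable: Design in day 1, Refactor in day 2, Sync in day 2, Spec in day 2, Scope in day 1, Migrate in day 1, Audit in day 2, Review in day 2.

day 2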